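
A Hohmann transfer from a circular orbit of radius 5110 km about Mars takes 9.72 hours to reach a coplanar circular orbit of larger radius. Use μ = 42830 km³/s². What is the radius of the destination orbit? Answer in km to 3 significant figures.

Transfer time t = 9.72 hours = 34992 s, and t = π√(a_t³/μ).
So a_t = (μ t²/π²)^(1/3) = (42830 × (34992)² / π²)^(1/3) = 17450 km.
Since a_t = (r₁ + r₂)/2, r₂ = 2a_t − r₁ = 2×17450 − 5110 = 29790 km.

r₂ = 29800 km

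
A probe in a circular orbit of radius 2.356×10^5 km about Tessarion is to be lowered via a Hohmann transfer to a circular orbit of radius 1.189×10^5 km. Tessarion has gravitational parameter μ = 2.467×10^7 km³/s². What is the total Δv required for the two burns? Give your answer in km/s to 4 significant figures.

Semi-major axis of the transfer orbit: a_t = (2.356×10^5 + 1.189×10^5)/2 = 1.7725×10^5 km.
At r₁ the circular-orbit speed is v₁ = √(μ/r₁) = 10.2329 km/s.
Transfer-orbit speed at r₁ (vis-viva): v_a = √[μ(2/r₁ − 1/a_t)] = 8.38098 km/s.
First burn Δv₁ = |v_a − v₁| = 1.8519 km/s.
Circular speed at r₂: v₂ = √(μ/r₂) = 14.40435 km/s.
Transfer-orbit speed at r₂: v_p = √[μ(2/r₂ − 1/a_t)] = 16.60688 km/s.
Second burn Δv₂ = |v₂ − v_p| = 2.2025 km/s.
Total Δv = Δv₁ + Δv₂ = 4.054 km/s.

Δv = 4.054 km/s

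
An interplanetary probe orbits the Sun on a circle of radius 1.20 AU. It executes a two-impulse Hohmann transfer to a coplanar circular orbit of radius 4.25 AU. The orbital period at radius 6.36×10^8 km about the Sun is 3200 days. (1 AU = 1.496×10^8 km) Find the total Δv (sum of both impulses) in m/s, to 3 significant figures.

From Kepler's third law T² = 4π²r³/μ at r = 6.36×10^8 km, T = 3200 days = 3200 × 86400 s = 2.7648×10^8 s: μ = 4π²r³/T² = 1.32863×10^11 km³/s².
In km: r₁ = 1.20 × 1.496×10^8 = 1.7952×10^8 km; r₂ = 4.25 × 1.496×10^8 = 6.358×10^8 km.
Semi-major axis of the transfer orbit: a_t = (1.7952×10^8 + 6.358×10^8)/2 = 4.0766×10^8 km.
Circular speed at r₁: v₁ = √(μ/r₁) = √(1.32863×10^11/1.7952×10^8) = 27.20 km/s.
Transfer-orbit speed at r₁ (vis-viva): v_p = √[μ(2/r₁ − 1/a_t)] = 33.97 km/s.
First burn Δv₁ = |v_p − v₁| = 6.770 km/s.
At r₂, v₂ = √(μ/r₂) = 14.456 km/s.
Transfer-orbit speed at r₂: v_a = √[μ(2/r₂ − 1/a_t)] = 9.5929 km/s.
Second burn Δv₂ = |v₂ − v_a| = 4.863 km/s.
Δv = Δv₁ + Δv₂ = 6.770 + 4.863 = 11.63 km/s.

Δv = 11600 m/s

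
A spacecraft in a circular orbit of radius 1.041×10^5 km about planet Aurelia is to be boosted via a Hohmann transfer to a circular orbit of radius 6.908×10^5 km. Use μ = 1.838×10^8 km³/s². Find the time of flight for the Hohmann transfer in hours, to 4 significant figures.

t = 16.13 hours

Semi-major axis of the transfer orbit: a_t = (1.041×10^5 + 6.908×10^5)/2 = 3.9745×10^5 km.
Half the transfer-orbit period gives t = π√(a_t³/μ) = 58060 s.
Converting: 58060 s ÷ 3600 s/hour = 16.13 hours.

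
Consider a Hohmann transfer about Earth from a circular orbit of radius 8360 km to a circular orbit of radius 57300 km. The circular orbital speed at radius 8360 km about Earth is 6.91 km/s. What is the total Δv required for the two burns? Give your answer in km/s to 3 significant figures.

From the circular-orbit relation v² = μ/r at r = 8360 km: μ = v²r = (6.91)² × 8360 = 3.99174×10^5 km³/s².
Semi-major axis of the transfer orbit: a_t = (8360 + 57300)/2 = 32830 km.
Circular speed at r₁: v₁ = √(μ/r₁) = √(3.99174×10^5/8360) = 6.910 km/s.
On the transfer ellipse at r₁, v² = μ(2/r − 1/a) gives v_p = √[μ(2/r₁ − 1/a_t)] = 9.129 km/s.
First burn Δv₁ = |v_p − v₁| = 2.219 km/s.
At r₂, v₂ = √(μ/r₂) = 2.639 km/s.
Transfer-orbit speed at r₂: v_a = √[μ(2/r₂ − 1/a_t)] = 1.332 km/s.
Second burn Δv₂ = |v₂ − v_a| = 1.307 km/s.
Total Δv = Δv₁ + Δv₂ = 3.526 km/s.

Δv = 3.53 km/s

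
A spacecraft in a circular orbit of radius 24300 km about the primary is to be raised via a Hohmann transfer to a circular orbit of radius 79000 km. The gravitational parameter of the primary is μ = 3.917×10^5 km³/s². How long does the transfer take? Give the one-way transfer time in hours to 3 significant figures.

Transfer-ellipse semi-major axis a_t = (r₁ + r₂)/2 = (24300 + 79000)/2 = 51650 km.
Transfer time t = π√(a_t³/μ) = π√((51650)³ / 3.917×10^5) = 58920 s.
Converting: 58920 s ÷ 3600 s/hour = 16.4 hours.

t = 16.4 hours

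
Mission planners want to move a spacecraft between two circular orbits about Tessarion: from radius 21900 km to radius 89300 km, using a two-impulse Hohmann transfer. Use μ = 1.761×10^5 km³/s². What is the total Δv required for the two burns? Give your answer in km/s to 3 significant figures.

The Hohmann ellipse has a_t = (r₁ + r₂)/2 = 55600 km.
At r₁ the circular-orbit speed is v₁ = √(μ/r₁) = 2.835683 km/s.
Transfer-orbit speed at r₁ (vis-viva equation): v_p = √[μ(2/r₁ − 1/a_t)] = 3.593734 km/s.
First burn Δv₁ = |v_p − v₁| = 0.7581 km/s.
Circular speed at r₂: v₂ = √(μ/r₂) = 1.4043 km/s.
Transfer-orbit speed at r₂: v_a = √[μ(2/r₂ − 1/a_t)] = 0.88133 km/s.
Second burn Δv₂ = |v₂ − v_a| = 0.5230 km/s.
Total Δv = Δv₁ + Δv₂ = 1.281 km/s.

Δv = 1.28 km/s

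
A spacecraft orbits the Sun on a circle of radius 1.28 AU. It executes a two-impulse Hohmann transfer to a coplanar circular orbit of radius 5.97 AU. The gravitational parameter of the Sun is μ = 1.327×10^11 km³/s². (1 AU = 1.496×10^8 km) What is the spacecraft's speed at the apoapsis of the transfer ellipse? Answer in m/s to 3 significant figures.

In km: r₁ = 1.28 × 1.496×10^8 = 1.91488×10^8 km; r₂ = 5.97 × 1.496×10^8 = 8.93112×10^8 km.
Transfer-ellipse semi-major axis a_t = (r₁ + r₂)/2 = (1.91488×10^8 + 8.93112×10^8)/2 = 5.423×10^8 km.
At apoapsis, r = 8.93112×10^8 km.
From the vis-viva equation, v = √[μ(2/r − 1/a_t)] = 7.243 km/s.

v = 7240 m/s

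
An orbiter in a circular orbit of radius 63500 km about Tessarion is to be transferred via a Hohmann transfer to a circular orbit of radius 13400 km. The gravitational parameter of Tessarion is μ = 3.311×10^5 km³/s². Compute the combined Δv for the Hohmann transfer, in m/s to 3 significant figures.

Transfer-ellipse semi-major axis a_t = (r₁ + r₂)/2 = (63500 + 13400)/2 = 38450 km.
Circular speed at r₁: v₁ = √(μ/r₁) = √(3.311×10^5/63500) = 2.283456 km/s.
Transfer-orbit speed at r₁ (v² = μ(2/r − 1/a)): v_a = √[μ(2/r₁ − 1/a_t)] = 1.348022 km/s.
First burn Δv₁ = |v_a − v₁| = 0.93543 km/s.
Circular speed at r₂: v₂ = √(μ/r₂) = 4.9708 km/s.
Transfer-orbit speed at r₂: v_p = √[μ(2/r₂ − 1/a_t)] = 6.3880 km/s.
Second burn Δv₂ = |v₂ − v_p| = 1.4172 km/s.
Δv = Δv₁ + Δv₂ = 0.93543 + 1.4172 = 2.353 km/s.

Δv = 2350 m/s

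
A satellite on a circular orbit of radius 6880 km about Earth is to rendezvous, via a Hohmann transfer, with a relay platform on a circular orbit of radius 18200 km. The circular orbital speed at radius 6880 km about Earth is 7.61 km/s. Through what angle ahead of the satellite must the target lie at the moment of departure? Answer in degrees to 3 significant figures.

φ = 77.1°

From the circular-orbit relation v² = μ/r at r = 6880 km: μ = v²r = (7.61)² × 6880 = 3.98435×10^5 km³/s².
Semi-major axis of the transfer orbit: a_t = (6880 + 18200)/2 = 12540 km.
Transfer time t = π√(a_t³/μ) = 6989.04 s.
The target's mean motion on its circular orbit is ω₂ = √(μ/r₂³) = 2.57082×10^-4 rad/s.
Angle swept by the target during transfer: ω₂·t = 1.7968 rad = 102.9°.
Arrival is 180° from departure on the ellipse, so φ = 180° − 102.9° = 77.1°.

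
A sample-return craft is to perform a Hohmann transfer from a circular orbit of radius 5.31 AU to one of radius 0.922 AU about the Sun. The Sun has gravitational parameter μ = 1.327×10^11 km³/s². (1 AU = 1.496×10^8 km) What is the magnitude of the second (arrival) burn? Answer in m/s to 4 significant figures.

In km: r₁ = 5.31 × 1.496×10^8 = 7.94376×10^8 km; r₂ = 0.922 × 1.496×10^8 = 1.379312×10^8 km.
The Hohmann ellipse has a_t = (r₁ + r₂)/2 = 4.661536×10^8 km.
Circular speed at r = 1.379312×10^8 km: v_c = √(μ/r) = 31.017 km/s.
Transfer-orbit speed at the same r (vis-viva, a = a_t): v_t = √[μ(2/r − 1/a_t)] = 40.490 km/s.
Δv₂ = |v_t − v_c| = |40.490 − 31.017| = 9.473 km/s.

Δv₂ = 9473 m/s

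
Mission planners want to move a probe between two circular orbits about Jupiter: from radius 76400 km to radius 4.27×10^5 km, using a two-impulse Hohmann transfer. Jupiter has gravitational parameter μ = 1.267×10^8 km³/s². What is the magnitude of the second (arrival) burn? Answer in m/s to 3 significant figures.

The Hohmann ellipse has a_t = (r₁ + r₂)/2 = 2.517×10^5 km.
On the circular orbit at r = 4.270×10^5 km, v_c = √(μ/r) = 17.2256 km/s.
Vis-viva on the transfer ellipse at r = 4.270×10^5 km gives v_t = √[μ(2/r − 1/a_t)] = 9.49029 km/s.
Δv₂ = |v_t − v_c| = |9.49029 − 17.2256| = 7.735 km/s.

Δv₂ = 7740 m/s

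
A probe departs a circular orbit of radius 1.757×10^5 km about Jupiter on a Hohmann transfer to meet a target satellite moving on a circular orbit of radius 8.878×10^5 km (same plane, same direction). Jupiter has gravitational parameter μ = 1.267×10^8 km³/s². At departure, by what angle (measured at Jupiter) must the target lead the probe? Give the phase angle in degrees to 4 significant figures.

Semi-major axis of the transfer orbit: a_t = (1.757×10^5 + 8.878×10^5)/2 = 5.3175×10^5 km.
Transfer time t = π√(a_t³/μ) = 1.08224×10^5 s.
The target's mean motion on its circular orbit is ω₂ = √(μ/r₂³) = 1.34560×10^-5 rad/s.
Angle swept by the target during transfer: ω₂·t = 1.4563 rad = 83.44°.
The probe traverses 180° on the transfer ellipse, so the target must lead by 180° − 83.44° = 96.56°.

φ = 96.56°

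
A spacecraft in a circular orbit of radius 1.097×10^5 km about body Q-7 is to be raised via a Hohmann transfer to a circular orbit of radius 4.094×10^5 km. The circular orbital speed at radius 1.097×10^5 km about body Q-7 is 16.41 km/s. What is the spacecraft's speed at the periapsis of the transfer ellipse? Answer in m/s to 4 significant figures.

v = 20610 m/s

From the circular-orbit relation v² = μ/r at r = 1.097×10^5 km: μ = v²r = (16.41)² × 1.097×10^5 = 2.95409×10^7 km³/s².
Transfer-ellipse semi-major axis a_t = (r₁ + r₂)/2 = (1.097×10^5 + 4.094×10^5)/2 = 2.5955×10^5 km.
At periapsis, r = 1.097×10^5 km.
From the vis-viva equation, v = √[μ(2/r − 1/a_t)] = 20.61 km/s.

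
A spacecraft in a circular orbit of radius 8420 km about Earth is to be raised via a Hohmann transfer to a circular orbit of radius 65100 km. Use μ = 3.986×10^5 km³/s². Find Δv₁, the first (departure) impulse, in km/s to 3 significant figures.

The Hohmann ellipse has a_t = (r₁ + r₂)/2 = 36760 km.
Circular speed at r = 8420 km: v_c = √(μ/r) = 6.880 km/s.
Vis-viva on the transfer ellipse at r = 8420 km gives v_t = √[μ(2/r − 1/a_t)] = 9.156 km/s.
Δv₁ = |v_t − v_c| = |9.156 − 6.880| = 2.276 km/s.

Δv₁ = 2.28 km/s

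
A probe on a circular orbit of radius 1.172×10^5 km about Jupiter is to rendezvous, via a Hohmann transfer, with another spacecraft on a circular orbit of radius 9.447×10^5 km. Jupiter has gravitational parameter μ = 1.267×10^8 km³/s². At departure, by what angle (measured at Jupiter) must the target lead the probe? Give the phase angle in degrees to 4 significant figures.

φ = 104.2°

Transfer-ellipse semi-major axis a_t = (r₁ + r₂)/2 = (1.172×10^5 + 9.447×10^5)/2 = 5.3095×10^5 km.
Transfer time t = π√(a_t³/μ) = 1.0798×10^5 s.
Target angular speed ω₂ = √(μ/r₂³) = 1.2259×10^-5 rad/s.
Angle swept by the target during transfer: ω₂·t = 1.3237 rad = 75.84°.
Arrival is 180° from departure on the ellipse, so φ = 180° − 75.84° = 104.2°.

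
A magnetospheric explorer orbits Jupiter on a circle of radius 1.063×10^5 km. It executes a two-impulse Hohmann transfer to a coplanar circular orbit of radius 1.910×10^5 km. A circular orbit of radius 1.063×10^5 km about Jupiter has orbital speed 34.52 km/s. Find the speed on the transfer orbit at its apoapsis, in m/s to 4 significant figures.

v = 21780 m/s

From the circular-orbit relation v² = μ/r at r = 1.063×10^5 km: μ = v²r = (34.52)² × 1.063×10^5 = 1.26670×10^8 km³/s².
Transfer-ellipse semi-major axis a_t = (r₁ + r₂)/2 = (1.063×10^5 + 1.910×10^5)/2 = 1.4865×10^5 km.
At apoapsis, r = 1.910×10^5 km.
Applying v² = μ(2/r − 1/a_t): v = 21.78 km/s.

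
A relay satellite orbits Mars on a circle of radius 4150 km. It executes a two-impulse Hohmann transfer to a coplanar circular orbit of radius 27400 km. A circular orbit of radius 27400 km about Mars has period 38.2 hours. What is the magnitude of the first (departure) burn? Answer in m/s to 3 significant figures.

From Kepler's third law T² = 4π²r³/μ at r = 27400 km, T = 38.2 hours = 38.2 × 3600 s = 1.3752×10^5 s: μ = 4π²r³/T² = 42941.7 km³/s².
Transfer-ellipse semi-major axis a_t = (r₁ + r₂)/2 = (4150 + 27400)/2 = 15775 km.
Circular speed at r = 4150 km: v_c = √(μ/r) = 3.2167 km/s.
Transfer-orbit speed at the same r (vis-viva, a = a_t): v_t = √[μ(2/r − 1/a_t)] = 4.2394 km/s.
Δv₁ = |v_t − v_c| = |4.2394 − 3.2167| = 1.023 km/s.

Δv₁ = 1020 m/s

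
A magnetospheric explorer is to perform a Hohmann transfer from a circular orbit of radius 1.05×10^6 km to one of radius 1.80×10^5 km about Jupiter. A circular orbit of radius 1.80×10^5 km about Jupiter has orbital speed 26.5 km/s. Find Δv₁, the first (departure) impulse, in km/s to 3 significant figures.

From the circular-orbit relation v² = μ/r at r = 1.80×10^5 km: μ = v²r = (26.5)² × 1.80×10^5 = 1.26405×10^8 km³/s².
Transfer-ellipse semi-major axis a_t = (r₁ + r₂)/2 = (1.050×10^6 + 1.800×10^5)/2 = 6.150×10^5 km.
On the circular orbit at r = 1.050×10^6 km, v_c = √(μ/r) = 10.972 km/s.
Transfer-orbit speed at the same r (vis-viva, a = a_t): v_t = √[μ(2/r − 1/a_t)] = 5.9359 km/s.
Δv₁ = |v_t − v_c| = |5.9359 − 10.972| = 5.036 km/s.

Δv₁ = 5.04 km/s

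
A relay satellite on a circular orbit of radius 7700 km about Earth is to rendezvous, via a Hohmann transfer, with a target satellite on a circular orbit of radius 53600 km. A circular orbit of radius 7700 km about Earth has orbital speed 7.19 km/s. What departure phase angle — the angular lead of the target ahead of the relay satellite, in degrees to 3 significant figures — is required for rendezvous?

φ = 102°

From the circular-orbit relation v² = μ/r at r = 7700 km: μ = v²r = (7.19)² × 7700 = 3.98060×10^5 km³/s².
Transfer-ellipse semi-major axis a_t = (r₁ + r₂)/2 = (7700 + 53600)/2 = 30650 km.
The half-period of the transfer ellipse is t = π√(a_t³/μ) = 26719.07 s.
Target angular speed ω₂ = √(μ/r₂³) = 5.084252×10^-5 rad/s.
Angle swept by the target during transfer: ω₂·t = 1.35846 rad = 77.83°.
Arrival is 180° from departure on the ellipse, so φ = 180° − 77.83° = 102°.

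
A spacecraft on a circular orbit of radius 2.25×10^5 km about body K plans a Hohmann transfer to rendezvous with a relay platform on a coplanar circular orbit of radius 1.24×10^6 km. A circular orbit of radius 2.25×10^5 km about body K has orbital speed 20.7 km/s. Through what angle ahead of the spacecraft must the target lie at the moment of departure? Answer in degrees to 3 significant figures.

φ = 98.3°

From the circular-orbit relation v² = μ/r at r = 2.25×10^5 km: μ = v²r = (20.7)² × 2.25×10^5 = 9.64102×10^7 km³/s².
Semi-major axis of the transfer orbit: a_t = (2.250×10^5 + 1.240×10^6)/2 = 7.325×10^5 km.
Transfer time t = π√(a_t³/μ) = 2.00586×10^5 s.
The target's mean motion on its circular orbit is ω₂ = √(μ/r₂³) = 7.11097×10^-6 rad/s.
Angle swept by the target during transfer: ω₂·t = 1.42636 rad = 81.72°.
Arrival is 180° from departure on the ellipse, so φ = 180° − 81.72° = 98.3°.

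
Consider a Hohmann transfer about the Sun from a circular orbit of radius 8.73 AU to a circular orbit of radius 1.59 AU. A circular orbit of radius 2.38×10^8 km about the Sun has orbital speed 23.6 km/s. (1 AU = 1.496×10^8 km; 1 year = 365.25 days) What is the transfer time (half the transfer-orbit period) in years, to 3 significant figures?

From the circular-orbit relation v² = μ/r at r = 2.38×10^8 km: μ = v²r = (23.6)² × 2.38×10^8 = 1.32556×10^11 km³/s².
In km: r₁ = 8.73 × 1.496×10^8 = 1.306008×10^9 km; r₂ = 1.59 × 1.496×10^8 = 2.37864×10^8 km.
The Hohmann ellipse has a_t = (r₁ + r₂)/2 = 7.71936×10^8 km.
Transfer time t = π√(a_t³/μ) = π√((7.71936×10^8)³ / 1.32556×10^11) = 1.8506×10^8 s.
Converting: 1.8506×10^8 s ÷ 3.15576×10^7 s/year (365.25 × 86400) = 5.86 years.

t = 5.86 years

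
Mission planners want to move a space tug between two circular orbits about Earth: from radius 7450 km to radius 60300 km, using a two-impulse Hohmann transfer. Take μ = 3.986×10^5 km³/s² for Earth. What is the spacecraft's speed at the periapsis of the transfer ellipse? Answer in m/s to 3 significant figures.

v = 9760 m/s

Transfer-ellipse semi-major axis a_t = (r₁ + r₂)/2 = (7450 + 60300)/2 = 33875 km.
At periapsis, r = 7450 km.
From the vis-viva equation, v = √[μ(2/r − 1/a_t)] = 9.759 km/s.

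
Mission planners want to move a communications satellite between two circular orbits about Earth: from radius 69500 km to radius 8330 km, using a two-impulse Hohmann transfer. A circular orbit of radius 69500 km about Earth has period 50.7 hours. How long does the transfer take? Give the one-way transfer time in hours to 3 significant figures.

From Kepler's third law T² = 4π²r³/μ at r = 69500 km, T = 50.7 hours = 50.7 × 3600 s = 1.8252×10^5 s: μ = 4π²r³/T² = 3.97826×10^5 km³/s².
Semi-major axis of the transfer orbit: a_t = (69500 + 8330)/2 = 38915 km.
Transfer time t = π√(a_t³/μ) = π√((38915)³ / 3.97826×10^5) = 38240 s.
Converting: 38240 s ÷ 3600 s/hour = 10.6 hours.

t = 10.6 hours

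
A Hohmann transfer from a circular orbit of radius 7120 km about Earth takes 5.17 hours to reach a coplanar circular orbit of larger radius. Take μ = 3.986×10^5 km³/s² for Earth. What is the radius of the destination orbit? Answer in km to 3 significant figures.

r₂ = 41100 km

Transfer time t = 5.17 hours = 18612 s, and t = π√(a_t³/μ).
So a_t = (μ t²/π²)^(1/3) = (3.986×10^5 × (18612)² / π²)^(1/3) = 24096 km.
Since a_t = (r₁ + r₂)/2, r₂ = 2a_t − r₁ = 2×24096 − 7120 = 41072 km.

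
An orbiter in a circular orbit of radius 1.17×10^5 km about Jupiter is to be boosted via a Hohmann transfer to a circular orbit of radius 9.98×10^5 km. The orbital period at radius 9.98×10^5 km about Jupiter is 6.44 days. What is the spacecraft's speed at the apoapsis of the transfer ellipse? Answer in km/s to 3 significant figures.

From Kepler's third law T² = 4π²r³/μ at r = 9.98×10^5 km, T = 6.44 days = 6.44 × 86400 s = 5.56416×10^5 s: μ = 4π²r³/T² = 1.26751×10^8 km³/s².
Transfer-ellipse semi-major axis a_t = (r₁ + r₂)/2 = (1.170×10^5 + 9.980×10^5)/2 = 5.575×10^5 km.
The apoapsis of the transfer ellipse is at r = 9.980×10^5 km.
From the vis-viva equation, v = √[μ(2/r − 1/a_t)] = 5.163 km/s.

v = 5.16 km/s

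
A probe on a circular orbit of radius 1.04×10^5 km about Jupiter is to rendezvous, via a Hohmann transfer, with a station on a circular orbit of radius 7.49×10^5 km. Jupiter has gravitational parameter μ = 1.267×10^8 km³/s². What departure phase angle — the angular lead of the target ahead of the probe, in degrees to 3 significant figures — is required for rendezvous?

φ = 103°

Transfer-ellipse semi-major axis a_t = (r₁ + r₂)/2 = (1.040×10^5 + 7.490×10^5)/2 = 4.265×10^5 km.
Transfer time t = π√(a_t³/μ) = 77739 s.
The target's mean motion on its circular orbit is ω₂ = √(μ/r₂³) = 1.7365×10^-5 rad/s.
Angle swept by the target during transfer: ω₂·t = 1.3499 rad = 77.34°.
Arrival is 180° from departure on the ellipse, so φ = 180° − 77.34° = 103°.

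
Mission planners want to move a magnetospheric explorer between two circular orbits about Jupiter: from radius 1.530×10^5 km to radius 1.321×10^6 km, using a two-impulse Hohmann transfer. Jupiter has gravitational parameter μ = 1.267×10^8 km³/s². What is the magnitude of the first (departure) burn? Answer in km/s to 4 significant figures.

Δv₁ = 9.750 km/s

Semi-major axis of the transfer orbit: a_t = (1.530×10^5 + 1.321×10^6)/2 = 7.370×10^5 km.
Circular speed at r = 1.530×10^5 km: v_c = √(μ/r) = 28.78 km/s.
Vis-viva on the transfer ellipse at r = 1.530×10^5 km gives v_t = √[μ(2/r − 1/a_t)] = 38.53 km/s.
Δv₁ = |v_t − v_c| = |38.53 − 28.78| = 9.750 km/s.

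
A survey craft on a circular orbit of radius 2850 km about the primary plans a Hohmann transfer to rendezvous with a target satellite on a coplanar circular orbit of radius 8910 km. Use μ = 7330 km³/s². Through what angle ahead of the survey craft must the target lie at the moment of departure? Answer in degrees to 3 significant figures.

φ = 83.5°

Transfer-ellipse semi-major axis a_t = (r₁ + r₂)/2 = (2850 + 8910)/2 = 5880 km.
Transfer time t = π√(a_t³/μ) = 16544.9 s.
The target's mean motion on its circular orbit is ω₂ = √(μ/r₂³) = 1.01797×10^-4 rad/s.
Angle swept by the target during transfer: ω₂·t = 1.6842 rad = 96.50°.
Arrival is 180° from departure on the ellipse, so φ = 180° − 96.50° = 83.5°.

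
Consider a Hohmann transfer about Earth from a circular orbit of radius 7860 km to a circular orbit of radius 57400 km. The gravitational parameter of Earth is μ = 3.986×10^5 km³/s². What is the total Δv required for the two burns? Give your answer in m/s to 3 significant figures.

Δv = 3670 m/s

The Hohmann ellipse has a_t = (r₁ + r₂)/2 = 32630 km.
Circular speed at r₁: v₁ = √(μ/r₁) = √(3.986×10^5/7860) = 7.121 km/s.
Transfer-orbit speed at r₁ (v² = μ(2/r − 1/a)): v_p = √[μ(2/r₁ − 1/a_t)] = 9.445 km/s.
First burn Δv₁ = |v_p − v₁| = 2.324 km/s.
At r₂, v₂ = √(μ/r₂) = 2.635 km/s.
Transfer-orbit speed at r₂: v_a = √[μ(2/r₂ − 1/a_t)] = 1.293 km/s.
Second burn Δv₂ = |v₂ − v_a| = 1.342 km/s.
Δv = Δv₁ + Δv₂ = 2.324 + 1.342 = 3.666 km/s.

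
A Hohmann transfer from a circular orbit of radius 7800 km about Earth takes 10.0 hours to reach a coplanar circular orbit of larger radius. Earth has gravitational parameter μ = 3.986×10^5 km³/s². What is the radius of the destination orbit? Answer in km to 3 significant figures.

Transfer time t = 10.0 hours = 36000 s, and t = π√(a_t³/μ).
So a_t = (μ t²/π²)^(1/3) = (3.986×10^5 × (36000)² / π²)^(1/3) = 37407 km.
Since a_t = (r₁ + r₂)/2, r₂ = 2a_t − r₁ = 2×37407 − 7800 = 67014 km.

r₂ = 67000 km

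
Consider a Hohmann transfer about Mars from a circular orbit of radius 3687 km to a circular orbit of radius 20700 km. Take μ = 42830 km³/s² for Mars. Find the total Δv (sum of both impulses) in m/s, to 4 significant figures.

Δv = 1680 m/s

Semi-major axis of the transfer orbit: a_t = (3687 + 20700)/2 = 12193.5 km.
At r₁ the circular-orbit speed is v₁ = √(μ/r₁) = 3.4083 km/s.
On the transfer ellipse at r₁, vis-viva gives v_p = √[μ(2/r₁ − 1/a_t)] = 4.4408 km/s.
First burn Δv₁ = |v_p − v₁| = 1.0325 km/s.
Circular speed at r₂: v₂ = √(μ/r₂) = 1.43843 km/s.
Transfer-orbit speed at r₂: v_a = √[μ(2/r₂ − 1/a_t)] = 0.790972 km/s.
Second burn Δv₂ = |v₂ − v_a| = 0.64746 km/s.
Total Δv = Δv₁ + Δv₂ = 1.680 km/s.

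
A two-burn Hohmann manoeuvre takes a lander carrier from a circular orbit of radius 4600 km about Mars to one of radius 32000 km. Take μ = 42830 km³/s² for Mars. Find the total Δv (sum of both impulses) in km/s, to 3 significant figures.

Semi-major axis of the transfer orbit: a_t = (4600 + 32000)/2 = 18300 km.
At r₁ the circular-orbit speed is v₁ = √(μ/r₁) = 3.05137 km/s.
Transfer-orbit speed at r₁ (vis-viva): v_p = √[μ(2/r₁ − 1/a_t)] = 4.03501 km/s.
First burn Δv₁ = |v_p − v₁| = 0.98364 km/s.
Circular speed at r₂: v₂ = √(μ/r₂) = 1.15691 km/s.
Transfer-orbit speed at r₂: v_a = √[μ(2/r₂ − 1/a_t)] = 0.580033 km/s.
Second burn Δv₂ = |v₂ − v_a| = 0.57688 km/s.
Total Δv = Δv₁ + Δv₂ = 1.561 km/s.

Δv = 1.56 km/s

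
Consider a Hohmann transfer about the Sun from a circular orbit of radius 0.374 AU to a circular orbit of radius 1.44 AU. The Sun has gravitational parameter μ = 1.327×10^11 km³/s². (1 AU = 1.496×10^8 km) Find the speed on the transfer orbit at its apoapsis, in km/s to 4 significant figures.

v = 15.94 km/s

In km: r₁ = 0.374 × 1.496×10^8 = 5.59504×10^7 km; r₂ = 1.44 × 1.496×10^8 = 2.15424×10^8 km.
Semi-major axis of the transfer orbit: a_t = (5.59504×10^7 + 2.15424×10^8)/2 = 1.356872×10^8 km.
At apoapsis, r = 2.15424×10^8 km.
Vis-viva: v = √[μ(2/r − 1/a_t)] = √[1.327×10^11 × (2/2.15424×10^8 − 1/1.356872×10^8)] = 15.94 km/s.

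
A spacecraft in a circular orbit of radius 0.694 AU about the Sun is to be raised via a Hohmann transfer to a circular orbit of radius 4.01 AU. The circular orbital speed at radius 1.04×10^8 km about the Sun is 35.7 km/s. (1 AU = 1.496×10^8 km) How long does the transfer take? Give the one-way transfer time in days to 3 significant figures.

From the circular-orbit relation v² = μ/r at r = 1.04×10^8 km: μ = v²r = (35.7)² × 1.04×10^8 = 1.32547×10^11 km³/s².
In km: r₁ = 0.694 × 1.496×10^8 = 1.038224×10^8 km; r₂ = 4.01 × 1.496×10^8 = 5.99896×10^8 km.
Semi-major axis of the transfer orbit: a_t = (1.038224×10^8 + 5.99896×10^8)/2 = 3.518592×10^8 km.
By Kepler's third law the transfer-orbit period is T = 2π√(a_t³/μ), so t = T/2 = 5.695×10^7 s.
Converting: 5.695×10^7 s ÷ 86400 s/day = 659 days.

t = 659 days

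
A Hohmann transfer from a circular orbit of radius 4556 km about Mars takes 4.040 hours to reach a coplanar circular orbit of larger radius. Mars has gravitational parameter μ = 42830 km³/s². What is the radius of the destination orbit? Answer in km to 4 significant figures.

r₂ = 14880 km

Transfer time t = 4.040 hours = 14544 s, and t = π√(a_t³/μ).
So a_t = (μ t²/π²)^(1/3) = (42830 × (14544)² / π²)^(1/3) = 9718.6 km.
Since a_t = (r₁ + r₂)/2, r₂ = 2a_t − r₁ = 2×9718.6 − 4556 = 14881.2 km.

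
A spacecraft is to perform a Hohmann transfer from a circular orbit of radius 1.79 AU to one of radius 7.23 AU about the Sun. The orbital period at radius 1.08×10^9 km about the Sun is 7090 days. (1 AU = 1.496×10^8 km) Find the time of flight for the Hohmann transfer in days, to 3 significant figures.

t = 1750 days

From Kepler's third law T² = 4π²r³/μ at r = 1.08×10^9 km, T = 7090 days = 7090 × 86400 s = 6.12576×10^8 s: μ = 4π²r³/T² = 1.32529×10^11 km³/s².
In km: r₁ = 1.79 × 1.496×10^8 = 2.67784×10^8 km; r₂ = 7.23 × 1.496×10^8 = 1.081608×10^9 km.
The Hohmann ellipse has a_t = (r₁ + r₂)/2 = 6.74696×10^8 km.
Transfer time t = π√(a_t³/μ) = π√((6.74696×10^8)³ / 1.32529×10^11) = 1.512×10^8 s.
Converting: 1.512×10^8 s ÷ 86400 s/day = 1750 days.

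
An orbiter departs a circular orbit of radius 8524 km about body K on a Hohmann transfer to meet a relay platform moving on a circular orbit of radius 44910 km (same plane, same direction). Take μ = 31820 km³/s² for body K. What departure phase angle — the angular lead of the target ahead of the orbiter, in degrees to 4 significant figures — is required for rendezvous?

φ = 97.41°

Transfer-ellipse semi-major axis a_t = (r₁ + r₂)/2 = (8524 + 44910)/2 = 26717 km.
Transfer time t = π√(a_t³/μ) = 76910 s.
The target's mean motion on its circular orbit is ω₂ = √(μ/r₂³) = 1.8743×10^-5 rad/s.
Angle swept by the target during transfer: ω₂·t = 1.4415 rad = 82.59°.
The orbiter traverses 180° on the transfer ellipse, so the target must lead by 180° − 82.59° = 97.41°.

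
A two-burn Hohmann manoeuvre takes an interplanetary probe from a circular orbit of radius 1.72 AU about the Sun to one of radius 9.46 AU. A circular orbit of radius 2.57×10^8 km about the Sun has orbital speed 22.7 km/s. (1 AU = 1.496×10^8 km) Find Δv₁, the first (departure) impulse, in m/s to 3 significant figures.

From the circular-orbit relation v² = μ/r at r = 2.57×10^8 km: μ = v²r = (22.7)² × 2.57×10^8 = 1.32430×10^11 km³/s².
In km: r₁ = 1.72 × 1.496×10^8 = 2.57312×10^8 km; r₂ = 9.46 × 1.496×10^8 = 1.415216×10^9 km.
Semi-major axis of the transfer orbit: a_t = (2.57312×10^8 + 1.415216×10^9)/2 = 8.36264×10^8 km.
On the circular orbit at r = 2.57312×10^8 km, v_c = √(μ/r) = 22.686 km/s.
Vis-viva on the transfer ellipse at r = 2.57312×10^8 km gives v_t = √[μ(2/r − 1/a_t)] = 29.512 km/s.
Δv₁ = |v_t − v_c| = |29.512 − 22.686| = 6.826 km/s.

Δv₁ = 6830 m/s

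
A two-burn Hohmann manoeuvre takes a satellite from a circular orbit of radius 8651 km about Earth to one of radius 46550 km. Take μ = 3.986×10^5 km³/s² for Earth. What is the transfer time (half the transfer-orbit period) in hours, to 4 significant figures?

Transfer-ellipse semi-major axis a_t = (r₁ + r₂)/2 = (8651 + 46550)/2 = 27600.5 km.
Half the transfer-orbit period gives t = π√(a_t³/μ) = 22817 s.
Converting: 22817 s ÷ 3600 s/hour = 6.338 hours.

t = 6.338 hours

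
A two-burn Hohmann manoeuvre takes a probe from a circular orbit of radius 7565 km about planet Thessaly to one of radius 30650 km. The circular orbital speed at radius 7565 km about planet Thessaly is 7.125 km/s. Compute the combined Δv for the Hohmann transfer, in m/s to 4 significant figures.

Δv = 3211 m/s

From the circular-orbit relation v² = μ/r at r = 7565 km: μ = v²r = (7.125)² × 7565 = 3.84042×10^5 km³/s².
Transfer-ellipse semi-major axis a_t = (r₁ + r₂)/2 = (7565 + 30650)/2 = 19107.5 km.
At r₁ the circular-orbit speed is v₁ = √(μ/r₁) = 7.125 km/s.
Transfer-orbit speed at r₁ (vis-viva equation): v_p = √[μ(2/r₁ − 1/a_t)] = 9.024 km/s.
First burn Δv₁ = |v_p − v₁| = 1.899 km/s.
At r₂, v₂ = √(μ/r₂) = 3.53976 km/s.
Transfer-orbit speed at r₂: v_a = √[μ(2/r₂ − 1/a_t)] = 2.22729 km/s.
Second burn Δv₂ = |v₂ − v_a| = 1.312 km/s.
Δv = Δv₁ + Δv₂ = 1.899 + 1.312 = 3.211 km/s.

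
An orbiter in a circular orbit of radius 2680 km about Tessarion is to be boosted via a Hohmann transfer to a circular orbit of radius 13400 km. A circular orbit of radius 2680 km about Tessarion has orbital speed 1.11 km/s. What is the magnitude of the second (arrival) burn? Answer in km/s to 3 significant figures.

From the circular-orbit relation v² = μ/r at r = 2680 km: μ = v²r = (1.11)² × 2680 = 3302.03 km³/s².
Semi-major axis of the transfer orbit: a_t = (2680 + 13400)/2 = 8040 km.
On the circular orbit at r = 13400 km, v_c = √(μ/r) = 0.4964 km/s.
Transfer-orbit speed at the same r (vis-viva, a = a_t): v_t = √[μ(2/r − 1/a_t)] = 0.2866 km/s.
Δv₂ = |v_t − v_c| = |0.2866 − 0.4964| = 0.2098 km/s.

Δv₂ = 0.210 km/s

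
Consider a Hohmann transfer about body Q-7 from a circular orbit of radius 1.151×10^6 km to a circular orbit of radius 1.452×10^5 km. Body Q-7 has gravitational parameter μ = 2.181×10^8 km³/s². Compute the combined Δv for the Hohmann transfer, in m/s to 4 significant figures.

Semi-major axis of the transfer orbit: a_t = (1.151×10^6 + 1.452×10^5)/2 = 6.481×10^5 km.
At r₁ the circular-orbit speed is v₁ = √(μ/r₁) = 13.7654 km/s.
Transfer-orbit speed at r₁ (vis-viva equation): v_a = √[μ(2/r₁ − 1/a_t)] = 6.51557 km/s.
First burn Δv₁ = |v_a − v₁| = 7.250 km/s.
At r₂, v₂ = √(μ/r₂) = 38.76 km/s.
Transfer-orbit speed at r₂: v_p = √[μ(2/r₂ − 1/a_t)] = 51.65 km/s.
Second burn Δv₂ = |v₂ − v_p| = 12.89 km/s.
Δv = Δv₁ + Δv₂ = 7.250 + 12.89 = 20.14 km/s.

Δv = 20140 m/s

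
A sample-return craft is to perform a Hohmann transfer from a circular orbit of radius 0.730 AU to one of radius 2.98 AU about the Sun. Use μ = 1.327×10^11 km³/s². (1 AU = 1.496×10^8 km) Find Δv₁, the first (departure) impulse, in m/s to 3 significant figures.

Δv₁ = 9320 m/s

In km: r₁ = 0.730 × 1.496×10^8 = 1.09208×10^8 km; r₂ = 2.98 × 1.496×10^8 = 4.45808×10^8 km.
Transfer-ellipse semi-major axis a_t = (r₁ + r₂)/2 = (1.09208×10^8 + 4.45808×10^8)/2 = 2.77508×10^8 km.
Circular speed at r = 1.09208×10^8 km: v_c = √(μ/r) = 34.8585 km/s.
Vis-viva on the transfer ellipse at r = 1.09208×10^8 km gives v_t = √[μ(2/r − 1/a_t)] = 44.1819 km/s.
Δv₁ = |v_t − v_c| = |44.1819 − 34.8585| = 9.323 km/s.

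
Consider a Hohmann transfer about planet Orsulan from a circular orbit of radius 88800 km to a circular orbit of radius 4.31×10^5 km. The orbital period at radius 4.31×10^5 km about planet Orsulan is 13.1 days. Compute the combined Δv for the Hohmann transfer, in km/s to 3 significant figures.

Δv = 2.51 km/s

From Kepler's third law T² = 4π²r³/μ at r = 4.31×10^5 km, T = 13.1 days = 13.1 × 86400 s = 1.13184×10^6 s: μ = 4π²r³/T² = 2.46730×10^6 km³/s².
The Hohmann ellipse has a_t = (r₁ + r₂)/2 = 2.599×10^5 km.
At r₁ the circular-orbit speed is v₁ = √(μ/r₁) = 5.271 km/s.
On the transfer ellipse at r₁, vis-viva equation gives v_p = √[μ(2/r₁ − 1/a_t)] = 6.788 km/s.
First burn Δv₁ = |v_p − v₁| = 1.517 km/s.
At r₂, v₂ = √(μ/r₂) = 2.3926 km/s.
Transfer-orbit speed at r₂: v_a = √[μ(2/r₂ − 1/a_t)] = 1.3985 km/s.
Second burn Δv₂ = |v₂ − v_a| = 0.9941 km/s.
Δv = Δv₁ + Δv₂ = 1.517 + 0.9941 = 2.511 km/s.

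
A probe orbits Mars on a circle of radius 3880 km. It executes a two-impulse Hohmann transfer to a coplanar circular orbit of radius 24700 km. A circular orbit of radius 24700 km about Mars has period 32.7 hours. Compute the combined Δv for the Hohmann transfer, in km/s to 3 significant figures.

Δv = 1.68 km/s

From Kepler's third law T² = 4π²r³/μ at r = 24700 km, T = 32.7 hours = 32.7 × 3600 s = 1.1772×10^5 s: μ = 4π²r³/T² = 42928.9 km³/s².
Transfer-ellipse semi-major axis a_t = (r₁ + r₂)/2 = (3880 + 24700)/2 = 14290 km.
At r₁ the circular-orbit speed is v₁ = √(μ/r₁) = 3.326 km/s.
Transfer-orbit speed at r₁ (vis-viva): v_p = √[μ(2/r₁ − 1/a_t)] = 4.373 km/s.
First burn Δv₁ = |v_p − v₁| = 1.047 km/s.
At r₂, v₂ = √(μ/r₂) = 1.31834 km/s.
Transfer-orbit speed at r₂: v_a = √[μ(2/r₂ − 1/a_t)] = 0.686952 km/s.
Second burn Δv₂ = |v₂ − v_a| = 0.6314 km/s.
Δv = Δv₁ + Δv₂ = 1.047 + 0.6314 = 1.678 km/s.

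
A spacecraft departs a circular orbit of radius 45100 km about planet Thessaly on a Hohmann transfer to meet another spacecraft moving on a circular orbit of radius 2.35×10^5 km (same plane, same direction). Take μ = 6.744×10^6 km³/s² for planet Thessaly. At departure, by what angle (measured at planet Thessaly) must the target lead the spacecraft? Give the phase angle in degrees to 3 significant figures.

Transfer-ellipse semi-major axis a_t = (r₁ + r₂)/2 = (45100 + 2.350×10^5)/2 = 1.4005×10^5 km.
Transfer time t = π√(a_t³/μ) = 63403.9 s.
Target angular speed ω₂ = √(μ/r₂³) = 2.27959×10^-5 rad/s.
Angle swept by the target during transfer: ω₂·t = 1.4453 rad = 82.81°.
Arrival is 180° from departure on the ellipse, so φ = 180° − 82.81° = 97.2°.

φ = 97.2°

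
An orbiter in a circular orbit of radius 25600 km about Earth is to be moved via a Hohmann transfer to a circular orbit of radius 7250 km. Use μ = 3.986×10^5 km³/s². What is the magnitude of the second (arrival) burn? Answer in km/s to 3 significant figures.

Δv₂ = 1.84 km/s

The Hohmann ellipse has a_t = (r₁ + r₂)/2 = 16425 km.
On the circular orbit at r = 7250 km, v_c = √(μ/r) = 7.415 km/s.
Transfer-orbit speed at the same r (vis-viva, a = a_t): v_t = √[μ(2/r − 1/a_t)] = 9.257 km/s.
Δv₂ = |v_t − v_c| = |9.257 − 7.415| = 1.842 km/s.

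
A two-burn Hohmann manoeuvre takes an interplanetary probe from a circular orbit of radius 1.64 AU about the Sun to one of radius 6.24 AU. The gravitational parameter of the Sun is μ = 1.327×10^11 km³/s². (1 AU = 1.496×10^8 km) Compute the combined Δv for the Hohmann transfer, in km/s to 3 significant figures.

Δv = 10.2 km/s

In km: r₁ = 1.64 × 1.496×10^8 = 2.45344×10^8 km; r₂ = 6.24 × 1.496×10^8 = 9.33504×10^8 km.
The Hohmann ellipse has a_t = (r₁ + r₂)/2 = 5.89424×10^8 km.
At r₁ the circular-orbit speed is v₁ = √(μ/r₁) = 23.257 km/s.
On the transfer ellipse at r₁, v² = μ(2/r − 1/a) gives v_p = √[μ(2/r₁ − 1/a_t)] = 29.268 km/s.
First burn Δv₁ = |v_p − v₁| = 6.011 km/s.
Circular speed at r₂: v₂ = √(μ/r₂) = 11.923 km/s.
Transfer-orbit speed at r₂: v_a = √[μ(2/r₂ − 1/a_t)] = 7.6922 km/s.
Second burn Δv₂ = |v₂ − v_a| = 4.231 km/s.
Δv = Δv₁ + Δv₂ = 6.011 + 4.231 = 10.24 km/s.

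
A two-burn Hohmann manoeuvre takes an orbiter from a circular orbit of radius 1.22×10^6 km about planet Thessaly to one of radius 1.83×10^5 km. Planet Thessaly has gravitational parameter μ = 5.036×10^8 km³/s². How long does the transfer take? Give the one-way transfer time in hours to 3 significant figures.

Semi-major axis of the transfer orbit: a_t = (1.220×10^6 + 1.830×10^5)/2 = 7.015×10^5 km.
Transfer time t = π√(a_t³/μ) = π√((7.015×10^5)³ / 5.036×10^8) = 82250 s.
Converting: 82250 s ÷ 3600 s/hour = 22.8 hours.

t = 22.8 hours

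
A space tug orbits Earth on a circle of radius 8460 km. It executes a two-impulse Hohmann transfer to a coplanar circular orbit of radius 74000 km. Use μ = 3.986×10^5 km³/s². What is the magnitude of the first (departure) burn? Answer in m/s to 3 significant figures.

Δv₁ = 2330 m/s

The Hohmann ellipse has a_t = (r₁ + r₂)/2 = 41230 km.
Circular speed at r = 8460 km: v_c = √(μ/r) = 6.864 km/s.
Vis-viva on the transfer ellipse at r = 8460 km gives v_t = √[μ(2/r − 1/a_t)] = 9.196 km/s.
Δv₁ = |v_t − v_c| = |9.196 − 6.864| = 2.332 km/s.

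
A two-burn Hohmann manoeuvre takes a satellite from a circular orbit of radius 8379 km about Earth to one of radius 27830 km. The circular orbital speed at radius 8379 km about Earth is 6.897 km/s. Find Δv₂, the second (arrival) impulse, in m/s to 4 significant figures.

From the circular-orbit relation v² = μ/r at r = 8379 km: μ = v²r = (6.897)² × 8379 = 3.98577×10^5 km³/s².
Semi-major axis of the transfer orbit: a_t = (8379 + 27830)/2 = 18104.5 km.
Circular speed at r = 27830 km: v_c = √(μ/r) = 3.7844 km/s.
Transfer-orbit speed at the same r (vis-viva, a = a_t): v_t = √[μ(2/r − 1/a_t)] = 2.5746 km/s.
Δv₂ = |v_t − v_c| = |2.5746 − 3.7844| = 1.210 km/s.

Δv₂ = 1210 m/s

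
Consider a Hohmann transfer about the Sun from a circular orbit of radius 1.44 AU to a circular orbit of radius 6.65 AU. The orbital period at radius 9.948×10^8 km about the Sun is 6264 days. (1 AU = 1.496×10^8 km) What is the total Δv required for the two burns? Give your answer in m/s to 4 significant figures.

From Kepler's third law T² = 4π²r³/μ at r = 9.948×10^8 km, T = 6264 days = 6264 × 86400 s = 5.412096×10^8 s: μ = 4π²r³/T² = 1.32689×10^11 km³/s².
In km: r₁ = 1.44 × 1.496×10^8 = 2.15424×10^8 km; r₂ = 6.65 × 1.496×10^8 = 9.9484×10^8 km.
The Hohmann ellipse has a_t = (r₁ + r₂)/2 = 6.05132×10^8 km.
Circular speed at r₁: v₁ = √(μ/r₁) = √(1.32689×10^11/2.15424×10^8) = 24.8182 km/s.
On the transfer ellipse at r₁, vis-viva gives v_p = √[μ(2/r₁ − 1/a_t)] = 31.8216 km/s.
First burn Δv₁ = |v_p − v₁| = 7.003 km/s.
At r₂, v₂ = √(μ/r₂) = 11.549 km/s.
Transfer-orbit speed at r₂: v_a = √[μ(2/r₂ − 1/a_t)] = 6.8907 km/s.
Second burn Δv₂ = |v₂ − v_a| = 4.658 km/s.
Δv = Δv₁ + Δv₂ = 7.003 + 4.658 = 11.66 km/s.

Δv = 11660 m/s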